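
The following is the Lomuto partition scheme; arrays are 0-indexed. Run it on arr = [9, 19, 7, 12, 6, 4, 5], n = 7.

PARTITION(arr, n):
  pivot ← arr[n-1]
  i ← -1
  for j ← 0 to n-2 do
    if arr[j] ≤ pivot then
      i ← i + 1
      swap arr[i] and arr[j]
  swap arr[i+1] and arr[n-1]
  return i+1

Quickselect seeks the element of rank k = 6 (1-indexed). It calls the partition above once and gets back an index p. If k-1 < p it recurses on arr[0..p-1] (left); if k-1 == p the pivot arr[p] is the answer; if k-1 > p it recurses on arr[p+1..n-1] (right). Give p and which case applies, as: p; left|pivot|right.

pivot=5, i=-1
j=0: 9>5, skip
j=1: 19>5, skip
j=2: 7>5, skip
j=3: 12>5, skip
j=4: 6>5, skip
j=5: 4≤5, i=0, swap(0,5) ⇒ [4, 19, 7, 12, 6, 9, 5]
swap(1,6) ⇒ [4, 5, 7, 12, 6, 9, 19]; return 1
p = 1; k-1 = 5 > 1 ⇒ right

1; right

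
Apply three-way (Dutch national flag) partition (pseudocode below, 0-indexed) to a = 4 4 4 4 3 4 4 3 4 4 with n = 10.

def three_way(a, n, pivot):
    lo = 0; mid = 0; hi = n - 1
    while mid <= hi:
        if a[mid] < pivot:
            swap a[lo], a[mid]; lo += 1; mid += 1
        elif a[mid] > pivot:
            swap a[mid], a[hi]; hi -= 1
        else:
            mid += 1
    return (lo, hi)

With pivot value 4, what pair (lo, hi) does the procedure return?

pivot = 4; lo=0, mid=0, hi=9
a[mid]=4=4: mid=1
a[mid]=4=4: mid=2
a[mid]=4=4: mid=3
a[mid]=4=4: mid=4
a[mid]=3<4: swap a[0],a[4]; lo=1,mid=5 → 3 4 4 4 4 4 4 3 4 4
a[mid]=4=4: mid=6
a[mid]=4=4: mid=7
a[mid]=3<4: swap a[1],a[7]; lo=2,mid=8 → 3 3 4 4 4 4 4 4 4 4
a[mid]=4=4: mid=9
a[mid]=4=4: mid=10
end: lo=2, hi=9; a = 3 3 4 4 4 4 4 4 4 4

(2, 9)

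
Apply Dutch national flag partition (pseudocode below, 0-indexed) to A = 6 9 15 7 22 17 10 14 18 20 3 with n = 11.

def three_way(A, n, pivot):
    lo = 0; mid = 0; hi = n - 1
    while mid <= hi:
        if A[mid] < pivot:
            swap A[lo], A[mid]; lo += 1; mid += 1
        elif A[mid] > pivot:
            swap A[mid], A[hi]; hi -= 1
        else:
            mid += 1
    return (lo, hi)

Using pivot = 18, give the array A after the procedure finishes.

pivot = 18; lo=0, mid=0, hi=10
A[mid]=6<18: swap A[0],A[0]; lo=1,mid=1 → 6 9 15 7 22 17 10 14 18 20 3
A[mid]=9<18: swap A[1],A[1]; lo=2,mid=2 → 6 9 15 7 22 17 10 14 18 20 3
A[mid]=15<18: swap A[2],A[2]; lo=3,mid=3 → 6 9 15 7 22 17 10 14 18 20 3
A[mid]=7<18: swap A[3],A[3]; lo=4,mid=4 → 6 9 15 7 22 17 10 14 18 20 3
A[mid]=22>18: swap A[4],A[10]; hi=9 → 6 9 15 7 3 17 10 14 18 20 22
A[mid]=3<18: swap A[4],A[4]; lo=5,mid=5 → 6 9 15 7 3 17 10 14 18 20 22
A[mid]=17<18: swap A[5],A[5]; lo=6,mid=6 → 6 9 15 7 3 17 10 14 18 20 22
A[mid]=10<18: swap A[6],A[6]; lo=7,mid=7 → 6 9 15 7 3 17 10 14 18 20 22
A[mid]=14<18: swap A[7],A[7]; lo=8,mid=8 → 6 9 15 7 3 17 10 14 18 20 22
A[mid]=18=18: mid=9
A[mid]=20>18: swap A[9],A[9]; hi=8 → 6 9 15 7 3 17 10 14 18 20 22
end: lo=8, hi=8; A = 6 9 15 7 3 17 10 14 18 20 22

6 9 15 7 3 17 10 14 18 20 22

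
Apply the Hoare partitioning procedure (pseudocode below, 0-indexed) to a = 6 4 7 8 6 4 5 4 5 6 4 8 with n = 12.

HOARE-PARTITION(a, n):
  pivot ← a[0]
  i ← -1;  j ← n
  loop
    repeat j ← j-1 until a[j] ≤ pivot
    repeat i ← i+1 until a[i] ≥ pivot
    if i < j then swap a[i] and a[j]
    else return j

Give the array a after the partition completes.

pivot = a[0] = 6; i = -1, j = 12
j→10 (a[10]=4≤6), i→0 (a[0]=6≥6); i<j, swap → 4 4 7 8 6 4 5 4 5 6 6 8
j→9 (a[9]=6≤6), i→2 (a[2]=7≥6); i<j, swap → 4 4 6 8 6 4 5 4 5 7 6 8
j→8 (a[8]=5≤6), i→3 (a[3]=8≥6); i<j, swap → 4 4 6 5 6 4 5 4 8 7 6 8
j→7 (a[7]=4≤6), i→4 (a[4]=6≥6); i<j, swap → 4 4 6 5 4 4 5 6 8 7 6 8
j→6, i→7; i≥j, return j=6. a = 4 4 6 5 4 4 5 6 8 7 6 8

4 4 6 5 4 4 5 6 8 7 6 8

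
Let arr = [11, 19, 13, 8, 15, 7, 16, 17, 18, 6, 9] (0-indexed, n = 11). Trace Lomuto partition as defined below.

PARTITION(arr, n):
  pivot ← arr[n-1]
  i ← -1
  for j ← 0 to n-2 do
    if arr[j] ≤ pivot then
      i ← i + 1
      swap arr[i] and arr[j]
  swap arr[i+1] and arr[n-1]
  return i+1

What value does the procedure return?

3

pivot = arr[10] = 9; i = -1
j=0: arr[0]=11 > 9 → no swap
j=1: arr[1]=19 > 9 → no swap
j=2: arr[2]=13 > 9 → no swap
j=3: arr[3]=8 ≤ 9 → i=0, swap arr[0],arr[3] → [8, 19, 13, 11, 15, 7, 16, 17, 18, 6, 9]
j=4: arr[4]=15 > 9 → no swap
j=5: arr[5]=7 ≤ 9 → i=1, swap arr[1],arr[5] → [8, 7, 13, 11, 15, 19, 16, 17, 18, 6, 9]
j=6: arr[6]=16 > 9 → no swap
j=7: arr[7]=17 > 9 → no swap
j=8: arr[8]=18 > 9 → no swap
j=9: arr[9]=6 ≤ 9 → i=2, swap arr[2],arr[9] → [8, 7, 6, 11, 15, 19, 16, 17, 18, 13, 9]
final swap arr[3],arr[10] → [8, 7, 6, 9, 15, 19, 16, 17, 18, 13, 11]; return 3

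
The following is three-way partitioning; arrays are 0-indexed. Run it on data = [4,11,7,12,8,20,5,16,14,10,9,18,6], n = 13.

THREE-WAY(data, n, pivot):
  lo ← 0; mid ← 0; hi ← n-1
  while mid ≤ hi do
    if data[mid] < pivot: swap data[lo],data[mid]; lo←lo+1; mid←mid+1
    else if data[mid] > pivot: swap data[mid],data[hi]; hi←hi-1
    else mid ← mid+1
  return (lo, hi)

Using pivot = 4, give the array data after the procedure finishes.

pivot = 4; lo=0, mid=0, hi=12
data[mid]=4=4: mid=1
data[mid]=11>4: swap data[1],data[12]; hi=11 → [4,6,7,12,8,20,5,16,14,10,9,18,11]
data[mid]=6>4: swap data[1],data[11]; hi=10 → [4,18,7,12,8,20,5,16,14,10,9,6,11]
data[mid]=18>4: swap data[1],data[10]; hi=9 → [4,9,7,12,8,20,5,16,14,10,18,6,11]
data[mid]=9>4: swap data[1],data[9]; hi=8 → [4,10,7,12,8,20,5,16,14,9,18,6,11]
data[mid]=10>4: swap data[1],data[8]; hi=7 → [4,14,7,12,8,20,5,16,10,9,18,6,11]
data[mid]=14>4: swap data[1],data[7]; hi=6 → [4,16,7,12,8,20,5,14,10,9,18,6,11]
data[mid]=16>4: swap data[1],data[6]; hi=5 → [4,5,7,12,8,20,16,14,10,9,18,6,11]
data[mid]=5>4: swap data[1],data[5]; hi=4 → [4,20,7,12,8,5,16,14,10,9,18,6,11]
data[mid]=20>4: swap data[1],data[4]; hi=3 → [4,8,7,12,20,5,16,14,10,9,18,6,11]
data[mid]=8>4: swap data[1],data[3]; hi=2 → [4,12,7,8,20,5,16,14,10,9,18,6,11]
data[mid]=12>4: swap data[1],data[2]; hi=1 → [4,7,12,8,20,5,16,14,10,9,18,6,11]
data[mid]=7>4: swap data[1],data[1]; hi=0 → [4,7,12,8,20,5,16,14,10,9,18,6,11]
end: lo=0, hi=0; data = [4,7,12,8,20,5,16,14,10,9,18,6,11]

[4,7,12,8,20,5,16,14,10,9,18,6,11]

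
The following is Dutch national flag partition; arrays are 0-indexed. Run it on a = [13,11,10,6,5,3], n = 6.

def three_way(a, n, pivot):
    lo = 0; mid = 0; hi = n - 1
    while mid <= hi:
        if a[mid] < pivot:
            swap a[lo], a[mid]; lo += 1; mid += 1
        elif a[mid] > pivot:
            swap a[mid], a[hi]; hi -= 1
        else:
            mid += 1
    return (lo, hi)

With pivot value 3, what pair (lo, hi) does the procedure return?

lo=0 mid=0 hi=5
13>3: swap(0,5), hi=4 ⇒ [3,11,10,6,5,13]
3=3: mid=1
11>3: swap(1,4), hi=3 ⇒ [3,5,10,6,11,13]
5>3: swap(1,3), hi=2 ⇒ [3,6,10,5,11,13]
6>3: swap(1,2), hi=1 ⇒ [3,10,6,5,11,13]
10>3: swap(1,1), hi=0 ⇒ [3,10,6,5,11,13]
done. lo=0 hi=0; a=[3,10,6,5,11,13]

(0, 0)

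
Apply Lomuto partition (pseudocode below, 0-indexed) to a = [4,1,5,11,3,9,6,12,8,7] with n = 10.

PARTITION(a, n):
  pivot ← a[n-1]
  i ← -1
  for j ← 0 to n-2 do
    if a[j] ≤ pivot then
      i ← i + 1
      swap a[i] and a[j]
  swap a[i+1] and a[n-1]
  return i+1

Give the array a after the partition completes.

pivot=7, i=-1
j=0: 4≤7, i=0, swap(0,0) ⇒ [4,1,5,11,3,9,6,12,8,7]
j=1: 1≤7, i=1, swap(1,1) ⇒ [4,1,5,11,3,9,6,12,8,7]
j=2: 5≤7, i=2, swap(2,2) ⇒ [4,1,5,11,3,9,6,12,8,7]
j=3: 11>7, skip
j=4: 3≤7, i=3, swap(3,4) ⇒ [4,1,5,3,11,9,6,12,8,7]
j=5: 9>7, skip
j=6: 6≤7, i=4, swap(4,6) ⇒ [4,1,5,3,6,9,11,12,8,7]
j=7: 12>7, skip
j=8: 8>7, skip
swap(5,9) ⇒ [4,1,5,3,6,7,11,12,8,9]; return 5

[4,1,5,3,6,7,11,12,8,9]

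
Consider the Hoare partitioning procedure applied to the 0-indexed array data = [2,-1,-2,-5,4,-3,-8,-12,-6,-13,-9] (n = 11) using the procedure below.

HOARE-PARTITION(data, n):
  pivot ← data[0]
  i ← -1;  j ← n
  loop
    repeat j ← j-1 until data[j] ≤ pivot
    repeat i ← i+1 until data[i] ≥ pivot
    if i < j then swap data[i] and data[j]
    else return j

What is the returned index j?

pivot=2
j stops at 10 (-9), i stops at 0 (2); swap ⇒ [-9,-1,-2,-5,4,-3,-8,-12,-6,-13,2]
j stops at 9 (-13), i stops at 4 (4); swap ⇒ [-9,-1,-2,-5,-13,-3,-8,-12,-6,4,2]
j stops at 8, i stops at 9; i≥j ⇒ return 8. data=[-9,-1,-2,-5,-13,-3,-8,-12,-6,4,2]

8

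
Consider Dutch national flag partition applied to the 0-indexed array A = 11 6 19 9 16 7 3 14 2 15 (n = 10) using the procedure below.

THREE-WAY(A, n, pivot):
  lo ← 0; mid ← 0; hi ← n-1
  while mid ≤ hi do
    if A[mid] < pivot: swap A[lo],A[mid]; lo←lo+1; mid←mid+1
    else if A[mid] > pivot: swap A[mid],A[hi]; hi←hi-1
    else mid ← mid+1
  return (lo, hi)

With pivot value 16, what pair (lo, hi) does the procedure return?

(8, 8)

lo=0 mid=0 hi=9
11<16: swap(0,0), lo=1 mid=1 ⇒ 11 6 19 9 16 7 3 14 2 15
6<16: swap(1,1), lo=2 mid=2 ⇒ 11 6 19 9 16 7 3 14 2 15
19>16: swap(2,9), hi=8 ⇒ 11 6 15 9 16 7 3 14 2 19
15<16: swap(2,2), lo=3 mid=3 ⇒ 11 6 15 9 16 7 3 14 2 19
9<16: swap(3,3), lo=4 mid=4 ⇒ 11 6 15 9 16 7 3 14 2 19
16=16: mid=5
7<16: swap(4,5), lo=5 mid=6 ⇒ 11 6 15 9 7 16 3 14 2 19
3<16: swap(5,6), lo=6 mid=7 ⇒ 11 6 15 9 7 3 16 14 2 19
14<16: swap(6,7), lo=7 mid=8 ⇒ 11 6 15 9 7 3 14 16 2 19
2<16: swap(7,8), lo=8 mid=9 ⇒ 11 6 15 9 7 3 14 2 16 19
done. lo=8 hi=8; A=11 6 15 9 7 3 14 2 16 19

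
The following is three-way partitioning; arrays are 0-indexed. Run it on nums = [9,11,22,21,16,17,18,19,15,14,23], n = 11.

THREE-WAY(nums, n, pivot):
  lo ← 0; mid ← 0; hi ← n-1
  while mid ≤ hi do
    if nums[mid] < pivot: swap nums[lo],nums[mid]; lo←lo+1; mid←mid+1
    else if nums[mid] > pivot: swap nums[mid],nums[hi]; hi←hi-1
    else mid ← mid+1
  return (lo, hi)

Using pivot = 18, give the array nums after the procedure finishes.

[9,11,14,15,16,17,18,19,21,23,22]

pivot = 18; lo=0, mid=0, hi=10
nums[mid]=9<18: swap nums[0],nums[0]; lo=1,mid=1 → [9,11,22,21,16,17,18,19,15,14,23]
nums[mid]=11<18: swap nums[1],nums[1]; lo=2,mid=2 → [9,11,22,21,16,17,18,19,15,14,23]
nums[mid]=22>18: swap nums[2],nums[10]; hi=9 → [9,11,23,21,16,17,18,19,15,14,22]
nums[mid]=23>18: swap nums[2],nums[9]; hi=8 → [9,11,14,21,16,17,18,19,15,23,22]
nums[mid]=14<18: swap nums[2],nums[2]; lo=3,mid=3 → [9,11,14,21,16,17,18,19,15,23,22]
nums[mid]=21>18: swap nums[3],nums[8]; hi=7 → [9,11,14,15,16,17,18,19,21,23,22]
nums[mid]=15<18: swap nums[3],nums[3]; lo=4,mid=4 → [9,11,14,15,16,17,18,19,21,23,22]
nums[mid]=16<18: swap nums[4],nums[4]; lo=5,mid=5 → [9,11,14,15,16,17,18,19,21,23,22]
nums[mid]=17<18: swap nums[5],nums[5]; lo=6,mid=6 → [9,11,14,15,16,17,18,19,21,23,22]
nums[mid]=18=18: mid=7
nums[mid]=19>18: swap nums[7],nums[7]; hi=6 → [9,11,14,15,16,17,18,19,21,23,22]
end: lo=6, hi=6; nums = [9,11,14,15,16,17,18,19,21,23,22]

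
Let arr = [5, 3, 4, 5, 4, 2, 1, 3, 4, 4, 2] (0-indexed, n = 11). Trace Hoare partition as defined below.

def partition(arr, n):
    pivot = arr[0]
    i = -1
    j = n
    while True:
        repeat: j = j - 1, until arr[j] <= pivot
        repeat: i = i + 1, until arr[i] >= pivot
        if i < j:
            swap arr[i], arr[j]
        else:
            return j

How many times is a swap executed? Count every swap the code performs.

2

pivot = arr[0] = 5; i = -1, j = 11
j→10 (arr[10]=2≤5), i→0 (arr[0]=5≥5); i<j, swap → [2, 3, 4, 5, 4, 2, 1, 3, 4, 4, 5]
j→9 (arr[9]=4≤5), i→3 (arr[3]=5≥5); i<j, swap → [2, 3, 4, 4, 4, 2, 1, 3, 4, 5, 5]
j→8, i→9; i≥j, return j=8. arr = [2, 3, 4, 4, 4, 2, 1, 3, 4, 5, 5]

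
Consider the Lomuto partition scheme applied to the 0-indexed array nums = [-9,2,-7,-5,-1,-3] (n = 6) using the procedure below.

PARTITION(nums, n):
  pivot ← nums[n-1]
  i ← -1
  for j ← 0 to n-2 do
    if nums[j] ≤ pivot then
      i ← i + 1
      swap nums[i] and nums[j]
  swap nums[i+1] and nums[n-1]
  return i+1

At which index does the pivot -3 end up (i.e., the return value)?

3

pivot = nums[5] = -3; i = -1
j=0: nums[0]=-9 ≤ -3 → i=0, swap nums[0],nums[0] (no change) → [-9,2,-7,-5,-1,-3]
j=1: nums[1]=2 > -3 → no swap
j=2: nums[2]=-7 ≤ -3 → i=1, swap nums[1],nums[2] → [-9,-7,2,-5,-1,-3]
j=3: nums[3]=-5 ≤ -3 → i=2, swap nums[2],nums[3] → [-9,-7,-5,2,-1,-3]
j=4: nums[4]=-1 > -3 → no swap
final swap nums[3],nums[5] → [-9,-7,-5,-3,-1,2]; return 3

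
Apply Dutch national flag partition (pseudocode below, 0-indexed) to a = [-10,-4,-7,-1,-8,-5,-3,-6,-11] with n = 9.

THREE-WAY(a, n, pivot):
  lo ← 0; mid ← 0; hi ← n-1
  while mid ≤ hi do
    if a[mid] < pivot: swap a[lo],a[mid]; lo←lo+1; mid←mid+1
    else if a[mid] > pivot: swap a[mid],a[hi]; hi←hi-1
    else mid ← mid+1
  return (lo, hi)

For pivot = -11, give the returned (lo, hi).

(0, 0)

lo=0 mid=0 hi=8
-10>-11: swap(0,8), hi=7 ⇒ [-11,-4,-7,-1,-8,-5,-3,-6,-10]
-11=-11: mid=1
-4>-11: swap(1,7), hi=6 ⇒ [-11,-6,-7,-1,-8,-5,-3,-4,-10]
-6>-11: swap(1,6), hi=5 ⇒ [-11,-3,-7,-1,-8,-5,-6,-4,-10]
-3>-11: swap(1,5), hi=4 ⇒ [-11,-5,-7,-1,-8,-3,-6,-4,-10]
-5>-11: swap(1,4), hi=3 ⇒ [-11,-8,-7,-1,-5,-3,-6,-4,-10]
-8>-11: swap(1,3), hi=2 ⇒ [-11,-1,-7,-8,-5,-3,-6,-4,-10]
-1>-11: swap(1,2), hi=1 ⇒ [-11,-7,-1,-8,-5,-3,-6,-4,-10]
-7>-11: swap(1,1), hi=0 ⇒ [-11,-7,-1,-8,-5,-3,-6,-4,-10]
done. lo=0 hi=0; a=[-11,-7,-1,-8,-5,-3,-6,-4,-10]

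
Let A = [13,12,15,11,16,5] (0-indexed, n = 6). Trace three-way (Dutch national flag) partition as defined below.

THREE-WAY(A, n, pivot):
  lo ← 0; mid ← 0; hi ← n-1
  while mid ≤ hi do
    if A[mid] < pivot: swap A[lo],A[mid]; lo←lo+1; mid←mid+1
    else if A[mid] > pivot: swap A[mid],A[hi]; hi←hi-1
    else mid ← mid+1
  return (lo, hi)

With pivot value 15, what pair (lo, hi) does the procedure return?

lo=0 mid=0 hi=5
13<15: swap(0,0), lo=1 mid=1 ⇒ [13,12,15,11,16,5]
12<15: swap(1,1), lo=2 mid=2 ⇒ [13,12,15,11,16,5]
15=15: mid=3
11<15: swap(2,3), lo=3 mid=4 ⇒ [13,12,11,15,16,5]
16>15: swap(4,5), hi=4 ⇒ [13,12,11,15,5,16]
5<15: swap(3,4), lo=4 mid=5 ⇒ [13,12,11,5,15,16]
done. lo=4 hi=4; A=[13,12,11,5,15,16]

(4, 4)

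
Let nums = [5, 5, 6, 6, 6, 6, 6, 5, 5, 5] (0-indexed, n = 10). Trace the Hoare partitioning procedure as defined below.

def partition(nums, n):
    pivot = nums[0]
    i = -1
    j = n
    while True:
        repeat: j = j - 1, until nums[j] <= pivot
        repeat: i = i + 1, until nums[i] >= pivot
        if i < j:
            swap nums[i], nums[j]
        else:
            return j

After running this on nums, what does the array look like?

[5, 5, 5, 6, 6, 6, 6, 6, 5, 5]

pivot=5
j stops at 9 (5), i stops at 0 (5); swap ⇒ [5, 5, 6, 6, 6, 6, 6, 5, 5, 5]
j stops at 8 (5), i stops at 1 (5); swap ⇒ [5, 5, 6, 6, 6, 6, 6, 5, 5, 5]
j stops at 7 (5), i stops at 2 (6); swap ⇒ [5, 5, 5, 6, 6, 6, 6, 6, 5, 5]
j stops at 2, i stops at 3; i≥j ⇒ return 2. nums=[5, 5, 5, 6, 6, 6, 6, 6, 5, 5]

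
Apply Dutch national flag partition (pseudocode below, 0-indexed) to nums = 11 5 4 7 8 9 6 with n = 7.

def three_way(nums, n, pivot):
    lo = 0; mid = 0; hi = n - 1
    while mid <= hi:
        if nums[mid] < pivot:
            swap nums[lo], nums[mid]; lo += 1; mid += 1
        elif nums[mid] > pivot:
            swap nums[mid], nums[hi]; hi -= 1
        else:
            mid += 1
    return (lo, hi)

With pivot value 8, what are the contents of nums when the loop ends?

6 5 4 7 8 9 11

pivot = 8; lo=0, mid=0, hi=6
nums[mid]=11>8: swap nums[0],nums[6]; hi=5 → 6 5 4 7 8 9 11
nums[mid]=6<8: swap nums[0],nums[0]; lo=1,mid=1 → 6 5 4 7 8 9 11
nums[mid]=5<8: swap nums[1],nums[1]; lo=2,mid=2 → 6 5 4 7 8 9 11
nums[mid]=4<8: swap nums[2],nums[2]; lo=3,mid=3 → 6 5 4 7 8 9 11
nums[mid]=7<8: swap nums[3],nums[3]; lo=4,mid=4 → 6 5 4 7 8 9 11
nums[mid]=8=8: mid=5
nums[mid]=9>8: swap nums[5],nums[5]; hi=4 → 6 5 4 7 8 9 11
end: lo=4, hi=4; nums = 6 5 4 7 8 9 11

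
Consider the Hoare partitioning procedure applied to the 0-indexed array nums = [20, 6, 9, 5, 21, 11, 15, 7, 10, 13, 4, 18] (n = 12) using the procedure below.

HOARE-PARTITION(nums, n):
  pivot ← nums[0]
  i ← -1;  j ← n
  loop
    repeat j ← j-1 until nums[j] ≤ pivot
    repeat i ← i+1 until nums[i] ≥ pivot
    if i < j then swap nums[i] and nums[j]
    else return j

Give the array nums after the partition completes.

pivot=20
j stops at 11 (18), i stops at 0 (20); swap ⇒ [18, 6, 9, 5, 21, 11, 15, 7, 10, 13, 4, 20]
j stops at 10 (4), i stops at 4 (21); swap ⇒ [18, 6, 9, 5, 4, 11, 15, 7, 10, 13, 21, 20]
j stops at 9, i stops at 10; i≥j ⇒ return 9. nums=[18, 6, 9, 5, 4, 11, 15, 7, 10, 13, 21, 20]

[18, 6, 9, 5, 4, 11, 15, 7, 10, 13, 21, 20]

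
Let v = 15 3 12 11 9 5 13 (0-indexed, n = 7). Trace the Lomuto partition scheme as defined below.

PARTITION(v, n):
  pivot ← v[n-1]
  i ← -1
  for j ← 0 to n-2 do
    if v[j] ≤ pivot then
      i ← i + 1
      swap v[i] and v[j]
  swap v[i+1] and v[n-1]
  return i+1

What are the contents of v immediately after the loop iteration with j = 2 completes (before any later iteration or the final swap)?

pivot=13, i=-1
j=0: 15>13, skip
j=1: 3≤13, i=0, swap(0,1) ⇒ 3 15 12 11 9 5 13
j=2: 12≤13, i=1, swap(1,2) ⇒ 3 12 15 11 9 5 13
(after j=2) v = 3 12 15 11 9 5 13

3 12 15 11 9 5 13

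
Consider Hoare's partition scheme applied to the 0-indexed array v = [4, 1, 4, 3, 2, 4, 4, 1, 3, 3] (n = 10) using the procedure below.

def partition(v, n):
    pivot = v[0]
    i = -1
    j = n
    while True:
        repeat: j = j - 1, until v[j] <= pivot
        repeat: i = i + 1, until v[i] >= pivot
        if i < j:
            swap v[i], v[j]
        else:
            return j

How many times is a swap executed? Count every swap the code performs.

3

pivot = v[0] = 4; i = -1, j = 10
j→9 (v[9]=3≤4), i→0 (v[0]=4≥4); i<j, swap → [3, 1, 4, 3, 2, 4, 4, 1, 3, 4]
j→8 (v[8]=3≤4), i→2 (v[2]=4≥4); i<j, swap → [3, 1, 3, 3, 2, 4, 4, 1, 4, 4]
j→7 (v[7]=1≤4), i→5 (v[5]=4≥4); i<j, swap → [3, 1, 3, 3, 2, 1, 4, 4, 4, 4]
j→6, i→6; i≥j, return j=6. v = [3, 1, 3, 3, 2, 1, 4, 4, 4, 4]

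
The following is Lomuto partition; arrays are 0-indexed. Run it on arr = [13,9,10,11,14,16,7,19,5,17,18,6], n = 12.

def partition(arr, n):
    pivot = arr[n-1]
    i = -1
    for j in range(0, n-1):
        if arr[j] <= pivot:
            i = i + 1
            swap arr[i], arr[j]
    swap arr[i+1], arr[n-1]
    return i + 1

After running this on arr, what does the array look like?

pivot=6, i=-1
j=0: 13>6, skip
j=1: 9>6, skip
j=2: 10>6, skip
j=3: 11>6, skip
j=4: 14>6, skip
j=5: 16>6, skip
j=6: 7>6, skip
j=7: 19>6, skip
j=8: 5≤6, i=0, swap(0,8) ⇒ [5,9,10,11,14,16,7,19,13,17,18,6]
j=9: 17>6, skip
j=10: 18>6, skip
swap(1,11) ⇒ [5,6,10,11,14,16,7,19,13,17,18,9]; return 1

[5,6,10,11,14,16,7,19,13,17,18,9]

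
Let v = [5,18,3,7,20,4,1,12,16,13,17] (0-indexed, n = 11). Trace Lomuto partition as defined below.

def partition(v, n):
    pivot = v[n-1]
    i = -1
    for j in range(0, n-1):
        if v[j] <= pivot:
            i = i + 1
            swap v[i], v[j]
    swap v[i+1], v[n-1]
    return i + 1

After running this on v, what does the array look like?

pivot=17, i=-1
j=0: 5≤17, i=0, swap(0,0) ⇒ [5,18,3,7,20,4,1,12,16,13,17]
j=1: 18>17, skip
j=2: 3≤17, i=1, swap(1,2) ⇒ [5,3,18,7,20,4,1,12,16,13,17]
j=3: 7≤17, i=2, swap(2,3) ⇒ [5,3,7,18,20,4,1,12,16,13,17]
j=4: 20>17, skip
j=5: 4≤17, i=3, swap(3,5) ⇒ [5,3,7,4,20,18,1,12,16,13,17]
j=6: 1≤17, i=4, swap(4,6) ⇒ [5,3,7,4,1,18,20,12,16,13,17]
j=7: 12≤17, i=5, swap(5,7) ⇒ [5,3,7,4,1,12,20,18,16,13,17]
j=8: 16≤17, i=6, swap(6,8) ⇒ [5,3,7,4,1,12,16,18,20,13,17]
j=9: 13≤17, i=7, swap(7,9) ⇒ [5,3,7,4,1,12,16,13,20,18,17]
swap(8,10) ⇒ [5,3,7,4,1,12,16,13,17,18,20]; return 8

[5,3,7,4,1,12,16,13,17,18,20]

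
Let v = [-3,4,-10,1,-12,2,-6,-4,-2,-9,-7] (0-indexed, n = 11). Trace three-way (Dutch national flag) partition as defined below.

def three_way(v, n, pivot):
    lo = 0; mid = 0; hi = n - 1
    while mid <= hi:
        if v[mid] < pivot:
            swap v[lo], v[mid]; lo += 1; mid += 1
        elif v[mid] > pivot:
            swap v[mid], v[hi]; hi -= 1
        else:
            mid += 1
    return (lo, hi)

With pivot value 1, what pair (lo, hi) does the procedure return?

pivot = 1; lo=0, mid=0, hi=10
v[mid]=-3<1: swap v[0],v[0]; lo=1,mid=1 → [-3,4,-10,1,-12,2,-6,-4,-2,-9,-7]
v[mid]=4>1: swap v[1],v[10]; hi=9 → [-3,-7,-10,1,-12,2,-6,-4,-2,-9,4]
v[mid]=-7<1: swap v[1],v[1]; lo=2,mid=2 → [-3,-7,-10,1,-12,2,-6,-4,-2,-9,4]
v[mid]=-10<1: swap v[2],v[2]; lo=3,mid=3 → [-3,-7,-10,1,-12,2,-6,-4,-2,-9,4]
v[mid]=1=1: mid=4
v[mid]=-12<1: swap v[3],v[4]; lo=4,mid=5 → [-3,-7,-10,-12,1,2,-6,-4,-2,-9,4]
v[mid]=2>1: swap v[5],v[9]; hi=8 → [-3,-7,-10,-12,1,-9,-6,-4,-2,2,4]
v[mid]=-9<1: swap v[4],v[5]; lo=5,mid=6 → [-3,-7,-10,-12,-9,1,-6,-4,-2,2,4]
v[mid]=-6<1: swap v[5],v[6]; lo=6,mid=7 → [-3,-7,-10,-12,-9,-6,1,-4,-2,2,4]
v[mid]=-4<1: swap v[6],v[7]; lo=7,mid=8 → [-3,-7,-10,-12,-9,-6,-4,1,-2,2,4]
v[mid]=-2<1: swap v[7],v[8]; lo=8,mid=9 → [-3,-7,-10,-12,-9,-6,-4,-2,1,2,4]
end: lo=8, hi=8; v = [-3,-7,-10,-12,-9,-6,-4,-2,1,2,4]

(8, 8)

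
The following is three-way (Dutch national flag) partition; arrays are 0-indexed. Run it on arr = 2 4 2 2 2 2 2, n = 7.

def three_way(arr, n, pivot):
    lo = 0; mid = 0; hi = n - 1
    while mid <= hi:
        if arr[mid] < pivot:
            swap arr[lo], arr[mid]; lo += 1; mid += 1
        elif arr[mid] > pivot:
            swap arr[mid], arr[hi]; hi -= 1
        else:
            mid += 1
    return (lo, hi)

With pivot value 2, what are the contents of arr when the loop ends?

pivot = 2; lo=0, mid=0, hi=6
arr[mid]=2=2: mid=1
arr[mid]=4>2: swap arr[1],arr[6]; hi=5 → 2 2 2 2 2 2 4
arr[mid]=2=2: mid=2
arr[mid]=2=2: mid=3
arr[mid]=2=2: mid=4
arr[mid]=2=2: mid=5
arr[mid]=2=2: mid=6
end: lo=0, hi=5; arr = 2 2 2 2 2 2 4

2 2 2 2 2 2 4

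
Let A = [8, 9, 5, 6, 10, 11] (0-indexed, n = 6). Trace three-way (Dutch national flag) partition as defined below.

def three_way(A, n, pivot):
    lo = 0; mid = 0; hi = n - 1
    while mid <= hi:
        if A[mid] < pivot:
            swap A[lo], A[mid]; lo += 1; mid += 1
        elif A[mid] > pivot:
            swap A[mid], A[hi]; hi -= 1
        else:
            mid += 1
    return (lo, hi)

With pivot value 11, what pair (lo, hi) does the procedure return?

(5, 5)

pivot = 11; lo=0, mid=0, hi=5
A[mid]=8<11: swap A[0],A[0]; lo=1,mid=1 → [8, 9, 5, 6, 10, 11]
A[mid]=9<11: swap A[1],A[1]; lo=2,mid=2 → [8, 9, 5, 6, 10, 11]
A[mid]=5<11: swap A[2],A[2]; lo=3,mid=3 → [8, 9, 5, 6, 10, 11]
A[mid]=6<11: swap A[3],A[3]; lo=4,mid=4 → [8, 9, 5, 6, 10, 11]
A[mid]=10<11: swap A[4],A[4]; lo=5,mid=5 → [8, 9, 5, 6, 10, 11]
A[mid]=11=11: mid=6
end: lo=5, hi=5; A = [8, 9, 5, 6, 10, 11]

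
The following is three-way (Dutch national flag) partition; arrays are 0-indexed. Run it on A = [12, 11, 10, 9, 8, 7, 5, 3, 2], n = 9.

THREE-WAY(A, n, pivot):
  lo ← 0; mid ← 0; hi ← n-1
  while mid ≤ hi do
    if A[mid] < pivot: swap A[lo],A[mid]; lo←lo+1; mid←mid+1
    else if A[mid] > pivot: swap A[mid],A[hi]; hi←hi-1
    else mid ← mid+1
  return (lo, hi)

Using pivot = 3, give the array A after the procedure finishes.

lo=0 mid=0 hi=8
12>3: swap(0,8), hi=7 ⇒ [2, 11, 10, 9, 8, 7, 5, 3, 12]
2<3: swap(0,0), lo=1 mid=1 ⇒ [2, 11, 10, 9, 8, 7, 5, 3, 12]
11>3: swap(1,7), hi=6 ⇒ [2, 3, 10, 9, 8, 7, 5, 11, 12]
3=3: mid=2
10>3: swap(2,6), hi=5 ⇒ [2, 3, 5, 9, 8, 7, 10, 11, 12]
5>3: swap(2,5), hi=4 ⇒ [2, 3, 7, 9, 8, 5, 10, 11, 12]
7>3: swap(2,4), hi=3 ⇒ [2, 3, 8, 9, 7, 5, 10, 11, 12]
8>3: swap(2,3), hi=2 ⇒ [2, 3, 9, 8, 7, 5, 10, 11, 12]
9>3: swap(2,2), hi=1 ⇒ [2, 3, 9, 8, 7, 5, 10, 11, 12]
done. lo=1 hi=1; A=[2, 3, 9, 8, 7, 5, 10, 11, 12]

[2, 3, 9, 8, 7, 5, 10, 11, 12]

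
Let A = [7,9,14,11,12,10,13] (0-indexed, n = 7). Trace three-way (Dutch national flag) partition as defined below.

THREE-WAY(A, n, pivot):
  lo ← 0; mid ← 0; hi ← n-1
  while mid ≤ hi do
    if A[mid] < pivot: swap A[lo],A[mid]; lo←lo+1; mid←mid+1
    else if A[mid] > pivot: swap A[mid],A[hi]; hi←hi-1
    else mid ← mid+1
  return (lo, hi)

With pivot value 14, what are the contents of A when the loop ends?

[7,9,11,12,10,13,14]

pivot = 14; lo=0, mid=0, hi=6
A[mid]=7<14: swap A[0],A[0]; lo=1,mid=1 → [7,9,14,11,12,10,13]
A[mid]=9<14: swap A[1],A[1]; lo=2,mid=2 → [7,9,14,11,12,10,13]
A[mid]=14=14: mid=3
A[mid]=11<14: swap A[2],A[3]; lo=3,mid=4 → [7,9,11,14,12,10,13]
A[mid]=12<14: swap A[3],A[4]; lo=4,mid=5 → [7,9,11,12,14,10,13]
A[mid]=10<14: swap A[4],A[5]; lo=5,mid=6 → [7,9,11,12,10,14,13]
A[mid]=13<14: swap A[5],A[6]; lo=6,mid=7 → [7,9,11,12,10,13,14]
end: lo=6, hi=6; A = [7,9,11,12,10,13,14]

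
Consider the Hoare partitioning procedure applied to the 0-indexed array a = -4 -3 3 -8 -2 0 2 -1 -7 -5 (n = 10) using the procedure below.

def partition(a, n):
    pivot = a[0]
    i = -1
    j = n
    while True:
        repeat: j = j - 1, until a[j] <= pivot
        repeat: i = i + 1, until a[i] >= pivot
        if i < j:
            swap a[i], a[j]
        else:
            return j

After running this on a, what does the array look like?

pivot = a[0] = -4; i = -1, j = 10
j→9 (a[9]=-5≤-4), i→0 (a[0]=-4≥-4); i<j, swap → -5 -3 3 -8 -2 0 2 -1 -7 -4
j→8 (a[8]=-7≤-4), i→1 (a[1]=-3≥-4); i<j, swap → -5 -7 3 -8 -2 0 2 -1 -3 -4
j→3 (a[3]=-8≤-4), i→2 (a[2]=3≥-4); i<j, swap → -5 -7 -8 3 -2 0 2 -1 -3 -4
j→2, i→3; i≥j, return j=2. a = -5 -7 -8 3 -2 0 2 -1 -3 -4

-5 -7 -8 3 -2 0 2 -1 -3 -4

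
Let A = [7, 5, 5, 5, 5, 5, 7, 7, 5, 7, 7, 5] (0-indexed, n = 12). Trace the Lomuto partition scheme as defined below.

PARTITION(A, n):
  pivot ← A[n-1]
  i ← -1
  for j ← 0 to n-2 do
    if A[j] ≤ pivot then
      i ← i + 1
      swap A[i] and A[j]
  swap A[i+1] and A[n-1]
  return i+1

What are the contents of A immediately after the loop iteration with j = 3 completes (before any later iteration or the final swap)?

pivot=5, i=-1
j=0: 7>5, skip
j=1: 5≤5, i=0, swap(0,1) ⇒ [5, 7, 5, 5, 5, 5, 7, 7, 5, 7, 7, 5]
j=2: 5≤5, i=1, swap(1,2) ⇒ [5, 5, 7, 5, 5, 5, 7, 7, 5, 7, 7, 5]
j=3: 5≤5, i=2, swap(2,3) ⇒ [5, 5, 5, 7, 5, 5, 7, 7, 5, 7, 7, 5]
(after j=3) A = [5, 5, 5, 7, 5, 5, 7, 7, 5, 7, 7, 5]

[5, 5, 5, 7, 5, 5, 7, 7, 5, 7, 7, 5]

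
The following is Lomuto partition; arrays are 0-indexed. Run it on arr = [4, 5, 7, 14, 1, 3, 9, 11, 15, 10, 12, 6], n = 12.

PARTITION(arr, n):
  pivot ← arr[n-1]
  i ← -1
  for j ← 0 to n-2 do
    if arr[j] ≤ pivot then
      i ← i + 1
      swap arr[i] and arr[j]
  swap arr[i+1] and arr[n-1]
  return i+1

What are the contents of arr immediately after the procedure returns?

[4, 5, 1, 3, 6, 14, 9, 11, 15, 10, 12, 7]

pivot = arr[11] = 6; i = -1
j=0: arr[0]=4 ≤ 6 → i=0, swap arr[0],arr[0] (no change) → [4, 5, 7, 14, 1, 3, 9, 11, 15, 10, 12, 6]
j=1: arr[1]=5 ≤ 6 → i=1, swap arr[1],arr[1] (no change) → [4, 5, 7, 14, 1, 3, 9, 11, 15, 10, 12, 6]
j=2: arr[2]=7 > 6 → no swap
j=3: arr[3]=14 > 6 → no swap
j=4: arr[4]=1 ≤ 6 → i=2, swap arr[2],arr[4] → [4, 5, 1, 14, 7, 3, 9, 11, 15, 10, 12, 6]
j=5: arr[5]=3 ≤ 6 → i=3, swap arr[3],arr[5] → [4, 5, 1, 3, 7, 14, 9, 11, 15, 10, 12, 6]
j=6: arr[6]=9 > 6 → no swap
j=7: arr[7]=11 > 6 → no swap
j=8: arr[8]=15 > 6 → no swap
j=9: arr[9]=10 > 6 → no swap
j=10: arr[10]=12 > 6 → no swap
final swap arr[4],arr[11] → [4, 5, 1, 3, 6, 14, 9, 11, 15, 10, 12, 7]; return 4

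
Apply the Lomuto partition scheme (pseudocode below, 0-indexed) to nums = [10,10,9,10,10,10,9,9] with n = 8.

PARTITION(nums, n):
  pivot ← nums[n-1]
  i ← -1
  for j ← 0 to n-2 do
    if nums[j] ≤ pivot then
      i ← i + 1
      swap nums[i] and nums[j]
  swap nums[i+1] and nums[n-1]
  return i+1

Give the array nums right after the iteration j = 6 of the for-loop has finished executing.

pivot=9, i=-1
j=0: 10>9, skip
j=1: 10>9, skip
j=2: 9≤9, i=0, swap(0,2) ⇒ [9,10,10,10,10,10,9,9]
j=3: 10>9, skip
j=4: 10>9, skip
j=5: 10>9, skip
j=6: 9≤9, i=1, swap(1,6) ⇒ [9,9,10,10,10,10,10,9]
(after j=6) nums = [9,9,10,10,10,10,10,9]

[9,9,10,10,10,10,10,9]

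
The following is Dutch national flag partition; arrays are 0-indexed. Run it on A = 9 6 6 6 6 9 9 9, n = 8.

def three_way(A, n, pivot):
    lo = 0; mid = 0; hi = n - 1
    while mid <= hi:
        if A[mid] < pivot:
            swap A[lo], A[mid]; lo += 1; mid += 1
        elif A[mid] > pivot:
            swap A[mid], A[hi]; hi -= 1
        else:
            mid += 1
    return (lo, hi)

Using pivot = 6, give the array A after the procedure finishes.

lo=0 mid=0 hi=7
9>6: swap(0,7), hi=6 ⇒ 9 6 6 6 6 9 9 9
9>6: swap(0,6), hi=5 ⇒ 9 6 6 6 6 9 9 9
9>6: swap(0,5), hi=4 ⇒ 9 6 6 6 6 9 9 9
9>6: swap(0,4), hi=3 ⇒ 6 6 6 6 9 9 9 9
6=6: mid=1
6=6: mid=2
6=6: mid=3
6=6: mid=4
done. lo=0 hi=3; A=6 6 6 6 9 9 9 9

6 6 6 6 9 9 9 9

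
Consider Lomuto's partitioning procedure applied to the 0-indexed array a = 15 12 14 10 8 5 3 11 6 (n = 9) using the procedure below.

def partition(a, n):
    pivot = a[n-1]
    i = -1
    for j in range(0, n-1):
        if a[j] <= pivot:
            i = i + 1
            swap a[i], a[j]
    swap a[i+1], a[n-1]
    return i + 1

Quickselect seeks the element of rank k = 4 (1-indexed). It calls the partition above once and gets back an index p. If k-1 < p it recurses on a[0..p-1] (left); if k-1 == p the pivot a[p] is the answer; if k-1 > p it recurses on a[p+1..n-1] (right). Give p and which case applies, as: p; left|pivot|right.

2; right

pivot = a[8] = 6; i = -1
j=0: a[0]=15 > 6 → no swap
j=1: a[1]=12 > 6 → no swap
j=2: a[2]=14 > 6 → no swap
j=3: a[3]=10 > 6 → no swap
j=4: a[4]=8 > 6 → no swap
j=5: a[5]=5 ≤ 6 → i=0, swap a[0],a[5] → 5 12 14 10 8 15 3 11 6
j=6: a[6]=3 ≤ 6 → i=1, swap a[1],a[6] → 5 3 14 10 8 15 12 11 6
j=7: a[7]=11 > 6 → no swap
final swap a[2],a[8] → 5 3 6 10 8 15 12 11 14; return 2
p = 2; k-1 = 3 > 2 ⇒ right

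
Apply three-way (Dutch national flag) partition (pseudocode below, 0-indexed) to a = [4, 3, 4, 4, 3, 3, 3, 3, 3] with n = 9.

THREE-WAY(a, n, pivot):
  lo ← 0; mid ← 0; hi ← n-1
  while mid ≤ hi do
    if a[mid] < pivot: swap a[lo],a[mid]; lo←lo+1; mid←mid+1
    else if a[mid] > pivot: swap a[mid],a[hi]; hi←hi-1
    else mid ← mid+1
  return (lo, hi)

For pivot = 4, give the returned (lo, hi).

(6, 8)

lo=0 mid=0 hi=8
4=4: mid=1
3<4: swap(0,1), lo=1 mid=2 ⇒ [3, 4, 4, 4, 3, 3, 3, 3, 3]
4=4: mid=3
4=4: mid=4
3<4: swap(1,4), lo=2 mid=5 ⇒ [3, 3, 4, 4, 4, 3, 3, 3, 3]
3<4: swap(2,5), lo=3 mid=6 ⇒ [3, 3, 3, 4, 4, 4, 3, 3, 3]
3<4: swap(3,6), lo=4 mid=7 ⇒ [3, 3, 3, 3, 4, 4, 4, 3, 3]
3<4: swap(4,7), lo=5 mid=8 ⇒ [3, 3, 3, 3, 3, 4, 4, 4, 3]
3<4: swap(5,8), lo=6 mid=9 ⇒ [3, 3, 3, 3, 3, 3, 4, 4, 4]
done. lo=6 hi=8; a=[3, 3, 3, 3, 3, 3, 4, 4, 4]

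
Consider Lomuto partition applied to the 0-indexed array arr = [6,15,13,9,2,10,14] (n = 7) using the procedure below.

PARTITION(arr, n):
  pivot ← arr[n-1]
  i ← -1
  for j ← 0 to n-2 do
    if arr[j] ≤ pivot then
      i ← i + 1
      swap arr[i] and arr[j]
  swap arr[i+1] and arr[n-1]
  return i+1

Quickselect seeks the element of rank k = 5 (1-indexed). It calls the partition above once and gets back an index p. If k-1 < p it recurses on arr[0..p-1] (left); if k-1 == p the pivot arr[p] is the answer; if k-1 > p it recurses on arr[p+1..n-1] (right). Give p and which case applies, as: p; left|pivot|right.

pivot = arr[6] = 14; i = -1
j=0: arr[0]=6 ≤ 14 → i=0, swap arr[0],arr[0] (no change) → [6,15,13,9,2,10,14]
j=1: arr[1]=15 > 14 → no swap
j=2: arr[2]=13 ≤ 14 → i=1, swap arr[1],arr[2] → [6,13,15,9,2,10,14]
j=3: arr[3]=9 ≤ 14 → i=2, swap arr[2],arr[3] → [6,13,9,15,2,10,14]
j=4: arr[4]=2 ≤ 14 → i=3, swap arr[3],arr[4] → [6,13,9,2,15,10,14]
j=5: arr[5]=10 ≤ 14 → i=4, swap arr[4],arr[5] → [6,13,9,2,10,15,14]
final swap arr[5],arr[6] → [6,13,9,2,10,14,15]; return 5
p = 5; k-1 = 4 < 5 ⇒ left

5; left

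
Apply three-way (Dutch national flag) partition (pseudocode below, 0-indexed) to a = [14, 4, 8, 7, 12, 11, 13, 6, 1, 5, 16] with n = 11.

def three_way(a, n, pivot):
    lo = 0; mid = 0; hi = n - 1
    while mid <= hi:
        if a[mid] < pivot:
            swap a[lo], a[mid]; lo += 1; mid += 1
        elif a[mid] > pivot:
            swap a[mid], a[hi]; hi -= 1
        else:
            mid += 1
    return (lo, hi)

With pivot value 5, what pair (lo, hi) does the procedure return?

pivot = 5; lo=0, mid=0, hi=10
a[mid]=14>5: swap a[0],a[10]; hi=9 → [16, 4, 8, 7, 12, 11, 13, 6, 1, 5, 14]
a[mid]=16>5: swap a[0],a[9]; hi=8 → [5, 4, 8, 7, 12, 11, 13, 6, 1, 16, 14]
a[mid]=5=5: mid=1
a[mid]=4<5: swap a[0],a[1]; lo=1,mid=2 → [4, 5, 8, 7, 12, 11, 13, 6, 1, 16, 14]
a[mid]=8>5: swap a[2],a[8]; hi=7 → [4, 5, 1, 7, 12, 11, 13, 6, 8, 16, 14]
a[mid]=1<5: swap a[1],a[2]; lo=2,mid=3 → [4, 1, 5, 7, 12, 11, 13, 6, 8, 16, 14]
a[mid]=7>5: swap a[3],a[7]; hi=6 → [4, 1, 5, 6, 12, 11, 13, 7, 8, 16, 14]
a[mid]=6>5: swap a[3],a[6]; hi=5 → [4, 1, 5, 13, 12, 11, 6, 7, 8, 16, 14]
a[mid]=13>5: swap a[3],a[5]; hi=4 → [4, 1, 5, 11, 12, 13, 6, 7, 8, 16, 14]
a[mid]=11>5: swap a[3],a[4]; hi=3 → [4, 1, 5, 12, 11, 13, 6, 7, 8, 16, 14]
a[mid]=12>5: swap a[3],a[3]; hi=2 → [4, 1, 5, 12, 11, 13, 6, 7, 8, 16, 14]
end: lo=2, hi=2; a = [4, 1, 5, 12, 11, 13, 6, 7, 8, 16, 14]

(2, 2)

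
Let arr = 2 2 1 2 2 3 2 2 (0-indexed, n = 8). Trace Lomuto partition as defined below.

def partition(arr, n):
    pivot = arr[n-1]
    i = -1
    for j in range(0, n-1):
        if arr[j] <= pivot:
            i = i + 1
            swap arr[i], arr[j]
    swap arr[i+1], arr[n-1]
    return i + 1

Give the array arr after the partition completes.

pivot=2, i=-1
j=0: 2≤2, i=0, swap(0,0) ⇒ 2 2 1 2 2 3 2 2
j=1: 2≤2, i=1, swap(1,1) ⇒ 2 2 1 2 2 3 2 2
j=2: 1≤2, i=2, swap(2,2) ⇒ 2 2 1 2 2 3 2 2
j=3: 2≤2, i=3, swap(3,3) ⇒ 2 2 1 2 2 3 2 2
j=4: 2≤2, i=4, swap(4,4) ⇒ 2 2 1 2 2 3 2 2
j=5: 3>2, skip
j=6: 2≤2, i=5, swap(5,6) ⇒ 2 2 1 2 2 2 3 2
swap(6,7) ⇒ 2 2 1 2 2 2 2 3; return 6

2 2 1 2 2 2 2 3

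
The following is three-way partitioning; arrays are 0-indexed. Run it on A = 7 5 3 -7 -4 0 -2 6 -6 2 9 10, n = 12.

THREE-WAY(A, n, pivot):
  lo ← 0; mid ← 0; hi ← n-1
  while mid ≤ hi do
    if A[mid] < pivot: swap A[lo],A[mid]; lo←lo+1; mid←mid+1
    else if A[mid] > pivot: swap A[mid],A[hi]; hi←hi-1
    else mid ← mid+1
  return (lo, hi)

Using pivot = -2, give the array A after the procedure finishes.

-6 -4 -7 -2 0 3 6 5 2 9 10 7

lo=0 mid=0 hi=11
7>-2: swap(0,11), hi=10 ⇒ 10 5 3 -7 -4 0 -2 6 -6 2 9 7
10>-2: swap(0,10), hi=9 ⇒ 9 5 3 -7 -4 0 -2 6 -6 2 10 7
9>-2: swap(0,9), hi=8 ⇒ 2 5 3 -7 -4 0 -2 6 -6 9 10 7
2>-2: swap(0,8), hi=7 ⇒ -6 5 3 -7 -4 0 -2 6 2 9 10 7
-6<-2: swap(0,0), lo=1 mid=1 ⇒ -6 5 3 -7 -4 0 -2 6 2 9 10 7
5>-2: swap(1,7), hi=6 ⇒ -6 6 3 -7 -4 0 -2 5 2 9 10 7
6>-2: swap(1,6), hi=5 ⇒ -6 -2 3 -7 -4 0 6 5 2 9 10 7
-2=-2: mid=2
3>-2: swap(2,5), hi=4 ⇒ -6 -2 0 -7 -4 3 6 5 2 9 10 7
0>-2: swap(2,4), hi=3 ⇒ -6 -2 -4 -7 0 3 6 5 2 9 10 7
-4<-2: swap(1,2), lo=2 mid=3 ⇒ -6 -4 -2 -7 0 3 6 5 2 9 10 7
-7<-2: swap(2,3), lo=3 mid=4 ⇒ -6 -4 -7 -2 0 3 6 5 2 9 10 7
done. lo=3 hi=3; A=-6 -4 -7 -2 0 3 6 5 2 9 10 7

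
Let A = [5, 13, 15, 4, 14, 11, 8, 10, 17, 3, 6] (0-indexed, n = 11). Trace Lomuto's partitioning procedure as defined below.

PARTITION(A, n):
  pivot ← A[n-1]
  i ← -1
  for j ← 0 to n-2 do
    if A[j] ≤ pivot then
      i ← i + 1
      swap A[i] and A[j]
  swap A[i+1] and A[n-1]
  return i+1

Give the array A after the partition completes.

[5, 4, 3, 6, 14, 11, 8, 10, 17, 15, 13]

pivot = A[10] = 6; i = -1
j=0: A[0]=5 ≤ 6 → i=0, swap A[0],A[0] (no change) → [5, 13, 15, 4, 14, 11, 8, 10, 17, 3, 6]
j=1: A[1]=13 > 6 → no swap
j=2: A[2]=15 > 6 → no swap
j=3: A[3]=4 ≤ 6 → i=1, swap A[1],A[3] → [5, 4, 15, 13, 14, 11, 8, 10, 17, 3, 6]
j=4: A[4]=14 > 6 → no swap
j=5: A[5]=11 > 6 → no swap
j=6: A[6]=8 > 6 → no swap
j=7: A[7]=10 > 6 → no swap
j=8: A[8]=17 > 6 → no swap
j=9: A[9]=3 ≤ 6 → i=2, swap A[2],A[9] → [5, 4, 3, 13, 14, 11, 8, 10, 17, 15, 6]
final swap A[3],A[10] → [5, 4, 3, 6, 14, 11, 8, 10, 17, 15, 13]; return 3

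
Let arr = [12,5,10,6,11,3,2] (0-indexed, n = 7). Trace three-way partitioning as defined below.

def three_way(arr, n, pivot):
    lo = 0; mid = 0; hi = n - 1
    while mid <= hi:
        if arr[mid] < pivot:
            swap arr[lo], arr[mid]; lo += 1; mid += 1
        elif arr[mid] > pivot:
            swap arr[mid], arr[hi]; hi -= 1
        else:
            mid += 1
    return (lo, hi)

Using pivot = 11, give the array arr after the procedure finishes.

[2,5,10,6,3,11,12]

pivot = 11; lo=0, mid=0, hi=6
arr[mid]=12>11: swap arr[0],arr[6]; hi=5 → [2,5,10,6,11,3,12]
arr[mid]=2<11: swap arr[0],arr[0]; lo=1,mid=1 → [2,5,10,6,11,3,12]
arr[mid]=5<11: swap arr[1],arr[1]; lo=2,mid=2 → [2,5,10,6,11,3,12]
arr[mid]=10<11: swap arr[2],arr[2]; lo=3,mid=3 → [2,5,10,6,11,3,12]
arr[mid]=6<11: swap arr[3],arr[3]; lo=4,mid=4 → [2,5,10,6,11,3,12]
arr[mid]=11=11: mid=5
arr[mid]=3<11: swap arr[4],arr[5]; lo=5,mid=6 → [2,5,10,6,3,11,12]
end: lo=5, hi=5; arr = [2,5,10,6,3,11,12]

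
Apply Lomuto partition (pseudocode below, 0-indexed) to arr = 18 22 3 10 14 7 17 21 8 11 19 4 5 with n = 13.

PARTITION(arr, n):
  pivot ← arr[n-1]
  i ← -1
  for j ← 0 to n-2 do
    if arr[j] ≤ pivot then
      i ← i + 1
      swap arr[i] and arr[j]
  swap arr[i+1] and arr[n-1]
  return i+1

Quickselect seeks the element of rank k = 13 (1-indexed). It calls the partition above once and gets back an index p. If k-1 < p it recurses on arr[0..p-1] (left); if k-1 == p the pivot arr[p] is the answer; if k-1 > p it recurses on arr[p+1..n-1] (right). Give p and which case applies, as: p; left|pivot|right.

2; right

pivot = arr[12] = 5; i = -1
j=0: arr[0]=18 > 5 → no swap
j=1: arr[1]=22 > 5 → no swap
j=2: arr[2]=3 ≤ 5 → i=0, swap arr[0],arr[2] → 3 22 18 10 14 7 17 21 8 11 19 4 5
j=3: arr[3]=10 > 5 → no swap
j=4: arr[4]=14 > 5 → no swap
j=5: arr[5]=7 > 5 → no swap
j=6: arr[6]=17 > 5 → no swap
j=7: arr[7]=21 > 5 → no swap
j=8: arr[8]=8 > 5 → no swap
j=9: arr[9]=11 > 5 → no swap
j=10: arr[10]=19 > 5 → no swap
j=11: arr[11]=4 ≤ 5 → i=1, swap arr[1],arr[11] → 3 4 18 10 14 7 17 21 8 11 19 22 5
final swap arr[2],arr[12] → 3 4 5 10 14 7 17 21 8 11 19 22 18; return 2
p = 2; k-1 = 12 > 2 ⇒ right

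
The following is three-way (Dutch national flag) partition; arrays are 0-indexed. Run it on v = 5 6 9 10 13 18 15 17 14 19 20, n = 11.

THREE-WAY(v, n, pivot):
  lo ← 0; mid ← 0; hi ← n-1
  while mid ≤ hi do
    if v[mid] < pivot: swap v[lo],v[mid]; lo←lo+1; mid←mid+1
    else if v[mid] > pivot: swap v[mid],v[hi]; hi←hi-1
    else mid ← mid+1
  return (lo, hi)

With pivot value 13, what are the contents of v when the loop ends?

pivot = 13; lo=0, mid=0, hi=10
v[mid]=5<13: swap v[0],v[0]; lo=1,mid=1 → 5 6 9 10 13 18 15 17 14 19 20
v[mid]=6<13: swap v[1],v[1]; lo=2,mid=2 → 5 6 9 10 13 18 15 17 14 19 20
v[mid]=9<13: swap v[2],v[2]; lo=3,mid=3 → 5 6 9 10 13 18 15 17 14 19 20
v[mid]=10<13: swap v[3],v[3]; lo=4,mid=4 → 5 6 9 10 13 18 15 17 14 19 20
v[mid]=13=13: mid=5
v[mid]=18>13: swap v[5],v[10]; hi=9 → 5 6 9 10 13 20 15 17 14 19 18
v[mid]=20>13: swap v[5],v[9]; hi=8 → 5 6 9 10 13 19 15 17 14 20 18
v[mid]=19>13: swap v[5],v[8]; hi=7 → 5 6 9 10 13 14 15 17 19 20 18
v[mid]=14>13: swap v[5],v[7]; hi=6 → 5 6 9 10 13 17 15 14 19 20 18
v[mid]=17>13: swap v[5],v[6]; hi=5 → 5 6 9 10 13 15 17 14 19 20 18
v[mid]=15>13: swap v[5],v[5]; hi=4 → 5 6 9 10 13 15 17 14 19 20 18
end: lo=4, hi=4; v = 5 6 9 10 13 15 17 14 19 20 18

5 6 9 10 13 15 17 14 19 20 18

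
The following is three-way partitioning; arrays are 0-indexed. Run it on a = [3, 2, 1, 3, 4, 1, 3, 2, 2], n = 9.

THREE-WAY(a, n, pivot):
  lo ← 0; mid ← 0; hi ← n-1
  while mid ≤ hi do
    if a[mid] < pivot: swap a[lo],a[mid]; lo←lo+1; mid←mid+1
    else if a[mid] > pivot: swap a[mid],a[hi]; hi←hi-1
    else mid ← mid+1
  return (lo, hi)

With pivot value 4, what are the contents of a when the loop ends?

lo=0 mid=0 hi=8
3<4: swap(0,0), lo=1 mid=1 ⇒ [3, 2, 1, 3, 4, 1, 3, 2, 2]
2<4: swap(1,1), lo=2 mid=2 ⇒ [3, 2, 1, 3, 4, 1, 3, 2, 2]
1<4: swap(2,2), lo=3 mid=3 ⇒ [3, 2, 1, 3, 4, 1, 3, 2, 2]
3<4: swap(3,3), lo=4 mid=4 ⇒ [3, 2, 1, 3, 4, 1, 3, 2, 2]
4=4: mid=5
1<4: swap(4,5), lo=5 mid=6 ⇒ [3, 2, 1, 3, 1, 4, 3, 2, 2]
3<4: swap(5,6), lo=6 mid=7 ⇒ [3, 2, 1, 3, 1, 3, 4, 2, 2]
2<4: swap(6,7), lo=7 mid=8 ⇒ [3, 2, 1, 3, 1, 3, 2, 4, 2]
2<4: swap(7,8), lo=8 mid=9 ⇒ [3, 2, 1, 3, 1, 3, 2, 2, 4]
done. lo=8 hi=8; a=[3, 2, 1, 3, 1, 3, 2, 2, 4]

[3, 2, 1, 3, 1, 3, 2, 2, 4]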